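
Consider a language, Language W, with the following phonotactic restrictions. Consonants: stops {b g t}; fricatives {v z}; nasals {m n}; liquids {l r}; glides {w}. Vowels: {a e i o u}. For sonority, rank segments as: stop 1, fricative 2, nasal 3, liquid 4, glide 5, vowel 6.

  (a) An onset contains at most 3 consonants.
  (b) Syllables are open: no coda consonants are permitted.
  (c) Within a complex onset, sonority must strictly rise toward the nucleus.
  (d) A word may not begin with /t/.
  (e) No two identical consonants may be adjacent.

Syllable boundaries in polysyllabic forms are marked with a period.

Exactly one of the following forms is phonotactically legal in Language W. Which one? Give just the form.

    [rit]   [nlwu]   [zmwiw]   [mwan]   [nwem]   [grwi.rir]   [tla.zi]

[rit] — violates constraint (b): syllable 1 coda /t/ has 1 consonant (> 0) → phonotactically illegal
[nlwu] — σ1 onset /nlw/ (3→4→5 rises), coda /∅/ ok → phonotactically legal
[zmwiw] — violates constraint (b): syllable 1 coda /w/ has 1 consonant (> 0) → phonotactically illegal
[mwan] — violates constraint (b): syllable 1 coda /n/ has 1 consonant (> 0) → phonotactically illegal
[nwem] — violates constraint (b): syllable 1 coda /m/ has 1 consonant (> 0) → phonotactically illegal
[grwi.rir] — violates constraint (b): syllable 2 coda /r/ has 1 consonant (> 0) → phonotactically illegal
[tla.zi] — violates constraint (d): word begins with /t/ → phonotactically illegal

[nlwu]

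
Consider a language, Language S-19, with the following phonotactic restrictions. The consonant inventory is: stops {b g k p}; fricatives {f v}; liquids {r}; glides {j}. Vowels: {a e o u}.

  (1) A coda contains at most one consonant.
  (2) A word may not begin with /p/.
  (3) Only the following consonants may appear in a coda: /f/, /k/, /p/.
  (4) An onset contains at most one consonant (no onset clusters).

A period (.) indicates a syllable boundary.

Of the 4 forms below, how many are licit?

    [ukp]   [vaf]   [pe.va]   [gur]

1

[ukp] — violates constraint 1: syllable 1 coda /kp/ has 2 consonants (> 1) → illicit
[vaf] — σ1 onset /v/, coda /f/ ok → licit
[pe.va] — violates constraint 2: word begins with /p/ → illicit
[gur] — violates constraint 3: syllable 1 coda contains /r/, which is not a licensed coda consonant → illicit
Licit: [vaf] → 1.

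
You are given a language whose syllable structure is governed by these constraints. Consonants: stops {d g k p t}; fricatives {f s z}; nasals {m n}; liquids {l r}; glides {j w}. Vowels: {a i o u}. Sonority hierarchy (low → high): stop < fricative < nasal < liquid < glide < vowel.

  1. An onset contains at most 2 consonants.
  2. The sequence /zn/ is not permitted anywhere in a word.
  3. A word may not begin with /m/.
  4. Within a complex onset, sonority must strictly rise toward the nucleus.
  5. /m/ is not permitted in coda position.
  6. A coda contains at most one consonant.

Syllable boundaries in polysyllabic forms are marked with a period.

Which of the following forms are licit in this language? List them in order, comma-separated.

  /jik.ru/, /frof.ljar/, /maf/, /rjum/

/jik.ru/ — σ1 onset /j/, coda /k/ ok; σ2 onset /r/, coda /∅/ ok → licit
/frof.ljar/ — σ1 onset /fr/ (2→4 rises), coda /f/ ok; σ2 onset /lj/ (4→5 rises), coda /r/ ok → licit
/maf/ — violates constraint 3: word begins with /m/ → illicit
/rjum/ — violates constraint 5: syllable 1 coda contains /m/ → illicit

/jik.ru/, /frof.ljar/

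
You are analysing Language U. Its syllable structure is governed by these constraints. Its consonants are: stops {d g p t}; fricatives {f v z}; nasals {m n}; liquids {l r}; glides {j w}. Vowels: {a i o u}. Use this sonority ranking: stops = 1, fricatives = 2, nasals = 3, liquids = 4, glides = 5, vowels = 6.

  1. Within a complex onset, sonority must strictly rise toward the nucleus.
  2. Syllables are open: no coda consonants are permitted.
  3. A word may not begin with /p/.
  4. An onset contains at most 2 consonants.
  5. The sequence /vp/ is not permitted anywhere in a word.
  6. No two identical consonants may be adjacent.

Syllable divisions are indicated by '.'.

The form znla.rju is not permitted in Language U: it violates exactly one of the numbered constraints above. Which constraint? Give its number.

znla.rju: syllable 1 onset /znl/ has 3 consonants (> 2).
This is a violation of constraint 4: "An onset contains at most 2 consonants."
The remaining constraints (1, 2, 3, 5, 6) are satisfied.

4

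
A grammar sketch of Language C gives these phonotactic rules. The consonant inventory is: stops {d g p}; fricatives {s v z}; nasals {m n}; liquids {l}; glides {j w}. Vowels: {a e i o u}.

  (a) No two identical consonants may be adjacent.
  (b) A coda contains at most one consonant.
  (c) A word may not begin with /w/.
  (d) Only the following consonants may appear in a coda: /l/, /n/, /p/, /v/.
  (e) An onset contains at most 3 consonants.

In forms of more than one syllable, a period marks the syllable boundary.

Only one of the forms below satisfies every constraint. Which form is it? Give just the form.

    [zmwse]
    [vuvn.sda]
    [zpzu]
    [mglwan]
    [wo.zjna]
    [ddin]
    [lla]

[zmwse] — violates constraint (e): syllable 1 onset /zmws/ has 4 consonants (> 3) → not permitted
[vuvn.sda] — violates constraint (b): syllable 1 coda /vn/ has 2 consonants (> 1) → not permitted
[zpzu] — σ1 onset /zpz/ (3C), coda /∅/ ok → permitted
[mglwan] — violates constraint (e): syllable 1 onset /mglw/ has 4 consonants (> 3) → not permitted
[wo.zjna] — violates constraint (c): word begins with /w/ → not permitted
[ddin] — violates constraint (a): adjacent identical consonants /dd/ → not permitted
[lla] — violates constraint (a): adjacent identical consonants /ll/ → not permitted

[zpzu]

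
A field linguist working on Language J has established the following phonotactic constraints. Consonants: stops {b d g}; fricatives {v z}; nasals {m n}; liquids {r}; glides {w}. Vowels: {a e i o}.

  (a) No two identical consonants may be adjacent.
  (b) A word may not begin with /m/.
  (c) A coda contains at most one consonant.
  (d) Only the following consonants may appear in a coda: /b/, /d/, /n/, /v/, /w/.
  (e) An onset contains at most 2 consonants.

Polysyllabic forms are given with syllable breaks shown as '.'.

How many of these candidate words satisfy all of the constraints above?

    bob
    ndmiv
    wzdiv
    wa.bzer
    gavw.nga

1

bob — σ1 onset /b/, coda /b/ ok → well-formed
ndmiv — violates constraint (e): syllable 1 onset /ndm/ has 3 consonants (> 2) → ill-formed
wzdiv — violates constraint (e): syllable 1 onset /wzd/ has 3 consonants (> 2) → ill-formed
wa.bzer — violates constraint (d): syllable 2 coda contains /r/, which is not a licensed coda consonant → ill-formed
gavw.nga — violates constraint (c): syllable 1 coda /vw/ has 2 consonants (> 1) → ill-formed
Well-formed: bob → 1.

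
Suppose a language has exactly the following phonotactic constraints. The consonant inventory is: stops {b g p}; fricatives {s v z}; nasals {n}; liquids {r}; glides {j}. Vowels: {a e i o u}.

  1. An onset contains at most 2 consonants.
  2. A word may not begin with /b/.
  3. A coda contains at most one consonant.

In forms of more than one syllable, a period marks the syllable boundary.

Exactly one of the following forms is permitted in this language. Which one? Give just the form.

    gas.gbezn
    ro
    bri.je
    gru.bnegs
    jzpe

ro

gas.gbezn — violates constraint 3: syllable 2 coda /zn/ has 2 consonants (> 1) → not permitted
ro — σ1 onset /r/, coda /∅/ ok → permitted
bri.je — violates constraint 2: word begins with /b/ → not permitted
gru.bnegs — violates constraint 3: syllable 2 coda /gs/ has 2 consonants (> 1) → not permitted
jzpe — violates constraint 1: syllable 1 onset /jzp/ has 3 consonants (> 2) → not permitted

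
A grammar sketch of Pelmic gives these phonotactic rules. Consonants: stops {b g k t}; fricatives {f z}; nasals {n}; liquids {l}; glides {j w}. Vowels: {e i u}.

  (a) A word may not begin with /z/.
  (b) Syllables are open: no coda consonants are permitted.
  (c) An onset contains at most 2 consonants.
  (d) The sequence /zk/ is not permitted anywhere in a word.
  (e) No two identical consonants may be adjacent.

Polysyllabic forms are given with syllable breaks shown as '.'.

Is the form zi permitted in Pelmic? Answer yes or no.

zi — violates constraint (a): word begins with /z/ → not permitted

no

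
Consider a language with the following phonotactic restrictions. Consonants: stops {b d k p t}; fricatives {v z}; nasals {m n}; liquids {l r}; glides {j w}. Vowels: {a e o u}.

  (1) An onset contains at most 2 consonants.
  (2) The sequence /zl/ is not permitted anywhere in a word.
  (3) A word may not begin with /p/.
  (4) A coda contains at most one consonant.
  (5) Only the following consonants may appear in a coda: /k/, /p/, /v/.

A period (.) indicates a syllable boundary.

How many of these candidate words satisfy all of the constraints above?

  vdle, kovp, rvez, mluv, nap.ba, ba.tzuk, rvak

4

vdle — violates constraint 1: syllable 1 onset /vdl/ has 3 consonants (> 2) → phonotactically illegal
kovp — violates constraint 4: syllable 1 coda /vp/ has 2 consonants (> 1) → phonotactically illegal
rvez — violates constraint 5: syllable 1 coda contains /z/, which is not a licensed coda consonant → phonotactically illegal
mluv — σ1 onset /ml/ (2C), coda /v/ ok → phonotactically legal
nap.ba — σ1 onset /n/, coda /p/ ok; σ2 onset /b/, coda /∅/ ok → phonotactically legal
ba.tzuk — σ1 onset /b/, coda /∅/ ok; σ2 onset /tz/ (2C), coda /k/ ok → phonotactically legal
rvak — σ1 onset /rv/ (2C), coda /k/ ok → phonotactically legal
Phonotactically legal: mluv, nap.ba, ba.tzuk, rvak → 4.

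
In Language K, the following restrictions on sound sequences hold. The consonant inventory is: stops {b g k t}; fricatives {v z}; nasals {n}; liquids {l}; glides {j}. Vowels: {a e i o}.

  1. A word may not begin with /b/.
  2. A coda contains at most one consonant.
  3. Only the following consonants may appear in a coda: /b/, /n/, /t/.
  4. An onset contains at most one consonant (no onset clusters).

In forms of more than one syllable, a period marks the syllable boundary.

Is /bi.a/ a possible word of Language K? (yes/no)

/bi.a/ — violates constraint 1: word begins with /b/ → not permitted

no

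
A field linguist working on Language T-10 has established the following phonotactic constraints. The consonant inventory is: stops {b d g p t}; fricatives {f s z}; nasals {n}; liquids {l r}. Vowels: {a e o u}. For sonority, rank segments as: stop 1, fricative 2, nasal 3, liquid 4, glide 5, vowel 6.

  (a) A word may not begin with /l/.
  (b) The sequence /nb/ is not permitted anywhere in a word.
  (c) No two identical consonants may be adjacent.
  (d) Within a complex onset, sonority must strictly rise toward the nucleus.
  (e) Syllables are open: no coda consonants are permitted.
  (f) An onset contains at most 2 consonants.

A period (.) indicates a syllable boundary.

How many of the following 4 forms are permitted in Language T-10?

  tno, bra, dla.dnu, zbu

tno — σ1 onset /tn/ (1→3 rises), coda /∅/ ok → permitted
bra — σ1 onset /br/ (1→4 rises), coda /∅/ ok → permitted
dla.dnu — σ1 onset /dl/ (1→4 rises), coda /∅/ ok; σ2 onset /dn/ (1→3 rises), coda /∅/ ok → permitted
zbu — violates constraint (d): syllable 1 onset /zb/: /z/ (fricative, 2) → /b/ (stop, 1) does not rise → not permitted
Permitted: tno, bra, dla.dnu → 3.

3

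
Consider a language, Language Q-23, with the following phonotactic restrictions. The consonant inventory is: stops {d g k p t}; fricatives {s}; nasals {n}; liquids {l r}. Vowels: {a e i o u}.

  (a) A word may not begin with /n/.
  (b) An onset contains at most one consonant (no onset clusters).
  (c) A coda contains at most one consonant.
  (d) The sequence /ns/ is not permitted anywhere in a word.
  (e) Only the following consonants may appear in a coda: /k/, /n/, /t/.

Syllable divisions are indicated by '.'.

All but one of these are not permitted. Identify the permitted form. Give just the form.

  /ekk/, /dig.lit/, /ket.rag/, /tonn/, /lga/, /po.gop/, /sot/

/sot/

/ekk/ — violates constraint (c): syllable 1 coda /kk/ has 2 consonants (> 1) → not permitted
/dig.lit/ — violates constraint (e): syllable 1 coda contains /g/, which is not a licensed coda consonant → not permitted
/ket.rag/ — violates constraint (e): syllable 2 coda contains /g/, which is not a licensed coda consonant → not permitted
/tonn/ — violates constraint (c): syllable 1 coda /nn/ has 2 consonants (> 1) → not permitted
/lga/ — violates constraint (b): syllable 1 onset /lg/ has 2 consonants (> 1) → not permitted
/po.gop/ — violates constraint (e): syllable 2 coda contains /p/, which is not a licensed coda consonant → not permitted
/sot/ — σ1 onset /s/, coda /t/ ok → permitted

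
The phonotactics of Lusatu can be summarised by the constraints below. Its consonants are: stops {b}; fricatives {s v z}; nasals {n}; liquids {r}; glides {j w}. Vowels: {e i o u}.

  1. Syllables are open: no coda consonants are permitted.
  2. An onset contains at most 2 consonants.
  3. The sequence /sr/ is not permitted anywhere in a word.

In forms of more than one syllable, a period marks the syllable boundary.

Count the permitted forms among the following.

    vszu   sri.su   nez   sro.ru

vszu — violates constraint 2: syllable 1 onset /vsz/ has 3 consonants (> 2) → not permitted
sri.su — violates constraint 3: contains banned sequence /sr/ → not permitted
nez — violates constraint 1: syllable 1 coda /z/ has 1 consonant (> 0) → not permitted
sro.ru — violates constraint 3: contains banned sequence /sr/ → not permitted
No form is permitted → 0.

0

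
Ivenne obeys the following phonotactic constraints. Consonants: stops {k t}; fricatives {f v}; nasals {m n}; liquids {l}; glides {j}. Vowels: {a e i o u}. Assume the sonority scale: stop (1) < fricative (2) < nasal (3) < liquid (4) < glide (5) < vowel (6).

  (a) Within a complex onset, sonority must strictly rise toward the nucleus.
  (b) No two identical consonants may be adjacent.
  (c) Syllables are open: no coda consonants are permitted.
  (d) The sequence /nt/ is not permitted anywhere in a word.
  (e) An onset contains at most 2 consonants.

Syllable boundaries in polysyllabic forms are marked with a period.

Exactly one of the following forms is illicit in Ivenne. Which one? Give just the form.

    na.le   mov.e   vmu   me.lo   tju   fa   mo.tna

na.le — σ1 onset /n/, coda /∅/ ok; σ2 onset /l/, coda /∅/ ok → licit
mov.e — violates constraint (c): syllable 1 coda /v/ has 1 consonant (> 0) → illicit
vmu — σ1 onset /vm/ (2→3 rises), coda /∅/ ok → licit
me.lo — σ1 onset /m/, coda /∅/ ok; σ2 onset /l/, coda /∅/ ok → licit
tju — σ1 onset /tj/ (1→5 rises), coda /∅/ ok → licit
fa — σ1 onset /f/, coda /∅/ ok → licit
mo.tna — σ1 onset /m/, coda /∅/ ok; σ2 onset /tn/ (1→3 rises), coda /∅/ ok → licit

mov.e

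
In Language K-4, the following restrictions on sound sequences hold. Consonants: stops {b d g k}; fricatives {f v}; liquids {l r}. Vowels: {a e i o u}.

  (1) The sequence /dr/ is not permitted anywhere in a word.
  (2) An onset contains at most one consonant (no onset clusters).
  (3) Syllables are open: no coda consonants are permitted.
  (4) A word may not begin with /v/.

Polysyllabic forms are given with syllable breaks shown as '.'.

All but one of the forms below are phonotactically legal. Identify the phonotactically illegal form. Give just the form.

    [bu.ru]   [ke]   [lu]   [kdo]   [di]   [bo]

[bu.ru] — σ1 onset /b/, coda /∅/ ok; σ2 onset /r/, coda /∅/ ok → phonotactically legal
[ke] — σ1 onset /k/, coda /∅/ ok → phonotactically legal
[lu] — σ1 onset /l/, coda /∅/ ok → phonotactically legal
[kdo] — violates constraint 2: syllable 1 onset /kd/ has 2 consonants (> 1) → phonotactically illegal
[di] — σ1 onset /d/, coda /∅/ ok → phonotactically legal
[bo] — σ1 onset /b/, coda /∅/ ok → phonotactically legal

[kdo]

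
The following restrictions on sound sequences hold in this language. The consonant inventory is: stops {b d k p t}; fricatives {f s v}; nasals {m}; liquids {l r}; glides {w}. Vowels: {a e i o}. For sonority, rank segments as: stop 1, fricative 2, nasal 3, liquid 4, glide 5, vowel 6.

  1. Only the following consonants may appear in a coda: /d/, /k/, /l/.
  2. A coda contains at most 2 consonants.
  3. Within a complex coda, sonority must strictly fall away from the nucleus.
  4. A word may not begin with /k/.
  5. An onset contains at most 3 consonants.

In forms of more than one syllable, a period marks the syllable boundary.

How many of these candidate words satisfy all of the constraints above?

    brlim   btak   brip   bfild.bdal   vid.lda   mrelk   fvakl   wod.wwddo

4

brlim — violates constraint 1: syllable 1 coda contains /m/, which is not a licensed coda consonant → not permitted
btak — σ1 onset /bt/ (2C), coda /k/ ok → permitted
brip — violates constraint 1: syllable 1 coda contains /p/, which is not a licensed coda consonant → not permitted
bfild.bdal — σ1 onset /bf/ (2C), coda /ld/ (4→1 falls) ok; σ2 onset /bd/ (2C), coda /l/ ok → permitted
vid.lda — σ1 onset /v/, coda /d/ ok; σ2 onset /ld/ (2C), coda /∅/ ok → permitted
mrelk — σ1 onset /mr/ (2C), coda /lk/ (4→1 falls) ok → permitted
fvakl — violates constraint 3: syllable 1 coda /kl/: /k/ (stop, 1) → /l/ (liquid, 4) does not fall → not permitted
wod.wwddo — violates constraint 5: syllable 2 onset /wwdd/ has 4 consonants (> 3) → not permitted
Permitted: btak, bfild.bdal, vid.lda, mrelk → 4.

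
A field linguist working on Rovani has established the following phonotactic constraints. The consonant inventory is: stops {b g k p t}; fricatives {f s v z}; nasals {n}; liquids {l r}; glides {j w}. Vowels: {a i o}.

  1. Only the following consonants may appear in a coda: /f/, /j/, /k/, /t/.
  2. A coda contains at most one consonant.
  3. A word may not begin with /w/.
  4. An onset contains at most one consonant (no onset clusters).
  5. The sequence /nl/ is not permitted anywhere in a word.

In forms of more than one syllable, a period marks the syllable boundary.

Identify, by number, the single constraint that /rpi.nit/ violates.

/rpi.nit/: syllable 1 onset /rp/ has 2 consonants (> 1).
This is a violation of constraint 4: "An onset contains at most one consonant (no onset clusters)."
The remaining constraints (1, 2, 3, 5) are satisfied.

4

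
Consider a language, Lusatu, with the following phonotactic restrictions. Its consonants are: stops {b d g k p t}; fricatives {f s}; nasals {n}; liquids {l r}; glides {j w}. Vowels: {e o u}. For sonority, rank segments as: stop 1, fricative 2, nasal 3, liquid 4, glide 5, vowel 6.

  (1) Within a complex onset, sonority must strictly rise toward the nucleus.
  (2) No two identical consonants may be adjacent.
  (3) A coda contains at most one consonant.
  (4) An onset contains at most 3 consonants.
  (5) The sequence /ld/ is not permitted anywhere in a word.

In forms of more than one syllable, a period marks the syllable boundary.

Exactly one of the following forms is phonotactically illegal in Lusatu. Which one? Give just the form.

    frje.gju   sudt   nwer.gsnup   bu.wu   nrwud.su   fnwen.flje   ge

frje.gju — σ1 onset /frj/ (2→4→5 rises), coda /∅/ ok; σ2 onset /gj/ (1→5 rises), coda /∅/ ok → phonotactically legal
sudt — violates constraint 3: syllable 1 coda /dt/ has 2 consonants (> 1) → phonotactically illegal
nwer.gsnup — σ1 onset /nw/ (3→5 rises), coda /r/ ok; σ2 onset /gsn/ (1→2→3 rises), coda /p/ ok → phonotactically legal
bu.wu — σ1 onset /b/, coda /∅/ ok; σ2 onset /w/, coda /∅/ ok → phonotactically legal
nrwud.su — σ1 onset /nrw/ (3→4→5 rises), coda /d/ ok; σ2 onset /s/, coda /∅/ ok → phonotactically legal
fnwen.flje — σ1 onset /fnw/ (2→3→5 rises), coda /n/ ok; σ2 onset /flj/ (2→4→5 rises), coda /∅/ ok → phonotactically legal
ge — σ1 onset /g/, coda /∅/ ok → phonotactically legal

sudt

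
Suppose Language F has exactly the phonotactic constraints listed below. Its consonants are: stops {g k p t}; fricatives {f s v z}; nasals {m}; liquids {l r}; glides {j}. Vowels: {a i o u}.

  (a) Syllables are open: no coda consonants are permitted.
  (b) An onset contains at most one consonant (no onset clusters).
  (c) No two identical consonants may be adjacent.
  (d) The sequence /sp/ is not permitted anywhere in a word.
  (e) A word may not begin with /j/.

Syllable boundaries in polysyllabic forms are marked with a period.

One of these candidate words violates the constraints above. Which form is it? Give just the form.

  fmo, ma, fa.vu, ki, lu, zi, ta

fmo — violates constraint (b): syllable 1 onset /fm/ has 2 consonants (> 1) → ill-formed
ma — σ1 onset /m/, coda /∅/ ok → well-formed
fa.vu — σ1 onset /f/, coda /∅/ ok; σ2 onset /v/, coda /∅/ ok → well-formed
ki — σ1 onset /k/, coda /∅/ ok → well-formed
lu — σ1 onset /l/, coda /∅/ ok → well-formed
zi — σ1 onset /z/, coda /∅/ ok → well-formed
ta — σ1 onset /t/, coda /∅/ ok → well-formed

fmo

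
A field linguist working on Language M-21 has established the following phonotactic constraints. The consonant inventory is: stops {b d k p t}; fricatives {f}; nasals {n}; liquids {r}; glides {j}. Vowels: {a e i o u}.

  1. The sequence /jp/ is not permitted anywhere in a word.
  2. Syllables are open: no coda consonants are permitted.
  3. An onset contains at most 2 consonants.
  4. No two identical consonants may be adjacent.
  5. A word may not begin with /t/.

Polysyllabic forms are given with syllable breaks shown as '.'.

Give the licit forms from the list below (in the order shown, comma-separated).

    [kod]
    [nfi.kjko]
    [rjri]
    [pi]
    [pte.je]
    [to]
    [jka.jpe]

[pi], [pte.je]

[kod] — violates constraint 2: syllable 1 coda /d/ has 1 consonant (> 0) → illicit
[nfi.kjko] — violates constraint 3: syllable 2 onset /kjk/ has 3 consonants (> 2) → illicit
[rjri] — violates constraint 3: syllable 1 onset /rjr/ has 3 consonants (> 2) → illicit
[pi] — σ1 onset /p/, coda /∅/ ok → licit
[pte.je] — σ1 onset /pt/ (2C), coda /∅/ ok; σ2 onset /j/, coda /∅/ ok → licit
[to] — violates constraint 5: word begins with /t/ → illicit
[jka.jpe] — violates constraint 1: contains banned sequence /jp/ → illicit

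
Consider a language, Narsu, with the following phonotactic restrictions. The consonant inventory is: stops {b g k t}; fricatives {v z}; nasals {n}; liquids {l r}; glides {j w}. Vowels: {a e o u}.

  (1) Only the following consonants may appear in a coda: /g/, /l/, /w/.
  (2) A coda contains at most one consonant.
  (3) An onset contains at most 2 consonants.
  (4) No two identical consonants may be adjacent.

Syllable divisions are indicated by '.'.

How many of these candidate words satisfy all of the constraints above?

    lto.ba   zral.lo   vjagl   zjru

1

lto.ba — σ1 onset /lt/ (2C), coda /∅/ ok; σ2 onset /b/, coda /∅/ ok → well-formed
zral.lo — violates constraint 4: adjacent identical consonants /ll/ → ill-formed
vjagl — violates constraint 2: syllable 1 coda /gl/ has 2 consonants (> 1) → ill-formed
zjru — violates constraint 3: syllable 1 onset /zjr/ has 3 consonants (> 2) → ill-formed
Well-formed: lto.ba → 1.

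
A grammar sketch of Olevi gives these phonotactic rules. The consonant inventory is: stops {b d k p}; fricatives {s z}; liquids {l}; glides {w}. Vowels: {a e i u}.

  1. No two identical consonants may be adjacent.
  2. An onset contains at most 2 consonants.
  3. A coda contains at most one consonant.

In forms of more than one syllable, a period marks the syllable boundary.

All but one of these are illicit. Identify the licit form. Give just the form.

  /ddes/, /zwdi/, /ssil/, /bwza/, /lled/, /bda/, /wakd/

/ddes/ — violates constraint 1: adjacent identical consonants /dd/ → illicit
/zwdi/ — violates constraint 2: syllable 1 onset /zwd/ has 3 consonants (> 2) → illicit
/ssil/ — violates constraint 1: adjacent identical consonants /ss/ → illicit
/bwza/ — violates constraint 2: syllable 1 onset /bwz/ has 3 consonants (> 2) → illicit
/lled/ — violates constraint 1: adjacent identical consonants /ll/ → illicit
/bda/ — σ1 onset /bd/ (2C), coda /∅/ ok → licit
/wakd/ — violates constraint 3: syllable 1 coda /kd/ has 2 consonants (> 1) → illicit

/bda/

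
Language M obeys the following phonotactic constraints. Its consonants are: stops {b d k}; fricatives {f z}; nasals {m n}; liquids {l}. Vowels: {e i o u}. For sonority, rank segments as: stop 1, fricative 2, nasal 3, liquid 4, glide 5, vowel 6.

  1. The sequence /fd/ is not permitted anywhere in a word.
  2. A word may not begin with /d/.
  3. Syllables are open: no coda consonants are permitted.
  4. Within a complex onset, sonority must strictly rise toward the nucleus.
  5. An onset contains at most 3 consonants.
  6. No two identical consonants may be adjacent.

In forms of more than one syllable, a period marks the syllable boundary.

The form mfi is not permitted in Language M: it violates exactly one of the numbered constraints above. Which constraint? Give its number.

mfi: syllable 1 onset /mf/: /m/ (nasal, 3) → /f/ (fricative, 2) does not rise.
This is a violation of constraint 4: "Within a complex onset, sonority must strictly rise toward the nucleus."
The remaining constraints (1, 2, 3, 5, 6) are satisfied.

4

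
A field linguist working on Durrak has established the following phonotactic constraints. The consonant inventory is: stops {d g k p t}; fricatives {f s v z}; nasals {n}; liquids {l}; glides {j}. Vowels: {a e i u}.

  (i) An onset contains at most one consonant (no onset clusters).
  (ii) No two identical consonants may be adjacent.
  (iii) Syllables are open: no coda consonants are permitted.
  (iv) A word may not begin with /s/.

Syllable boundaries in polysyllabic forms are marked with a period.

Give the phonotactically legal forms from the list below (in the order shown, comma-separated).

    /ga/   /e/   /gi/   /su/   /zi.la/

/ga/ — σ1 onset /g/, coda /∅/ ok → phonotactically legal
/e/ — σ1 onset /∅/, coda /∅/ ok → phonotactically legal
/gi/ — σ1 onset /g/, coda /∅/ ok → phonotactically legal
/su/ — violates constraint (iv): word begins with /s/ → phonotactically illegal
/zi.la/ — σ1 onset /z/, coda /∅/ ok; σ2 onset /l/, coda /∅/ ok → phonotactically legal

/ga/, /e/, /gi/, /zi.la/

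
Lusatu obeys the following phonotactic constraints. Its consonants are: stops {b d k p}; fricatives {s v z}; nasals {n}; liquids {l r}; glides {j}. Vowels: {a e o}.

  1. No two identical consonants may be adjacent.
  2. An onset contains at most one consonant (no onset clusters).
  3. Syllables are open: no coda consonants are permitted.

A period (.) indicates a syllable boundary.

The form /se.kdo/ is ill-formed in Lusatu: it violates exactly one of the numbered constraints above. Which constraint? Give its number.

2

/se.kdo/: syllable 2 onset /kd/ has 2 consonants (> 1).
This is a violation of constraint 2: "An onset contains at most one consonant (no onset clusters)."
The remaining constraints (1, 3) are satisfied.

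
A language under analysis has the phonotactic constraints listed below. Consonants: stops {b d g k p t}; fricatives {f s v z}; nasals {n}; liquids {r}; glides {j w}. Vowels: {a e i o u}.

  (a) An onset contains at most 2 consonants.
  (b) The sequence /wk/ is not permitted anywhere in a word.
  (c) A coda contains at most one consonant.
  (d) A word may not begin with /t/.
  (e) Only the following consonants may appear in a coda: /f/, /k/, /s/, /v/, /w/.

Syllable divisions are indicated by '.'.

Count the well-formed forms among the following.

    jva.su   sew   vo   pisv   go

jva.su — σ1 onset /jv/ (2C), coda /∅/ ok; σ2 onset /s/, coda /∅/ ok → well-formed
sew — σ1 onset /s/, coda /w/ ok → well-formed
vo — σ1 onset /v/, coda /∅/ ok → well-formed
pisv — violates constraint (c): syllable 1 coda /sv/ has 2 consonants (> 1) → ill-formed
go — σ1 onset /g/, coda /∅/ ok → well-formed
Well-formed: jva.su, sew, vo, go → 4.

4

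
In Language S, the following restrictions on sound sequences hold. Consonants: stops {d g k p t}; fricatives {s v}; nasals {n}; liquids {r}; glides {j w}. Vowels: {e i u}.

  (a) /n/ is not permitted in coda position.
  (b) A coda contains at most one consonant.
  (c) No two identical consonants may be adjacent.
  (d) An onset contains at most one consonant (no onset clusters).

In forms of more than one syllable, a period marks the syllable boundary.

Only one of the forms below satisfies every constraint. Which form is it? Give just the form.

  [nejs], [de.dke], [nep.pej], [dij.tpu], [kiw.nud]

[nejs] — violates constraint (b): syllable 1 coda /js/ has 2 consonants (> 1) → phonotactically illegal
[de.dke] — violates constraint (d): syllable 2 onset /dk/ has 2 consonants (> 1) → phonotactically illegal
[nep.pej] — violates constraint (c): adjacent identical consonants /pp/ → phonotactically illegal
[dij.tpu] — violates constraint (d): syllable 2 onset /tp/ has 2 consonants (> 1) → phonotactically illegal
[kiw.nud] — σ1 onset /k/, coda /w/ ok; σ2 onset /n/, coda /d/ ok → phonotactically legal

[kiw.nud]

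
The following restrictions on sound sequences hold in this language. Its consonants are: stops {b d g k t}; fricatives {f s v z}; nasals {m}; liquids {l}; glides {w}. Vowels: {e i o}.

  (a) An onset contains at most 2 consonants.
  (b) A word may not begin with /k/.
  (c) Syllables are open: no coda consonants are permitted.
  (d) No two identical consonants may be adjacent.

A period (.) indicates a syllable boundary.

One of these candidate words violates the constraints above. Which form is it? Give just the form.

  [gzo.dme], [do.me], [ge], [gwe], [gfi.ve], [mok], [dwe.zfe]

[mok]

[gzo.dme] — σ1 onset /gz/ (2C), coda /∅/ ok; σ2 onset /dm/ (2C), coda /∅/ ok → well-formed
[do.me] — σ1 onset /d/, coda /∅/ ok; σ2 onset /m/, coda /∅/ ok → well-formed
[ge] — σ1 onset /g/, coda /∅/ ok → well-formed
[gwe] — σ1 onset /gw/ (2C), coda /∅/ ok → well-formed
[gfi.ve] — σ1 onset /gf/ (2C), coda /∅/ ok; σ2 onset /v/, coda /∅/ ok → well-formed
[mok] — violates constraint (c): syllable 1 coda /k/ has 1 consonant (> 0) → ill-formed
[dwe.zfe] — σ1 onset /dw/ (2C), coda /∅/ ok; σ2 onset /zf/ (2C), coda /∅/ ok → well-formed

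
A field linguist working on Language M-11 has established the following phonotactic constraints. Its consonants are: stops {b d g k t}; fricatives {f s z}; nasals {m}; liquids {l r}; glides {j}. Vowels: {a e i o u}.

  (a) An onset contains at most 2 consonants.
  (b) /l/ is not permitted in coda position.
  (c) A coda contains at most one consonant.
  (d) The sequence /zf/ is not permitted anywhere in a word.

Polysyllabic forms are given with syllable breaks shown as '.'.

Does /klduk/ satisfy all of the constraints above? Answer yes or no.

no

/klduk/ — violates constraint (a): syllable 1 onset /kld/ has 3 consonants (> 2) → phonotactically illegal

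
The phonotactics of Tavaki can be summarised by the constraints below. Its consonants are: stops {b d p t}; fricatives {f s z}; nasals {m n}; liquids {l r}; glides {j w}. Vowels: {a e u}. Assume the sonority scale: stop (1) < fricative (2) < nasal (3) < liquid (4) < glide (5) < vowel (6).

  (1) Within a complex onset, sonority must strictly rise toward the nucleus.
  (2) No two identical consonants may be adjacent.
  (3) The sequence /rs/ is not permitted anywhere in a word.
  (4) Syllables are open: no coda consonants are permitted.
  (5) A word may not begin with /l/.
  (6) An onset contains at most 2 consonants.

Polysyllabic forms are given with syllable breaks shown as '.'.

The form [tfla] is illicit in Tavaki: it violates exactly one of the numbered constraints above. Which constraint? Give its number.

6

[tfla]: syllable 1 onset /tfl/ has 3 consonants (> 2).
This is a violation of constraint 6: "An onset contains at most 2 consonants."
The remaining constraints (1, 2, 3, 4, 5) are satisfied.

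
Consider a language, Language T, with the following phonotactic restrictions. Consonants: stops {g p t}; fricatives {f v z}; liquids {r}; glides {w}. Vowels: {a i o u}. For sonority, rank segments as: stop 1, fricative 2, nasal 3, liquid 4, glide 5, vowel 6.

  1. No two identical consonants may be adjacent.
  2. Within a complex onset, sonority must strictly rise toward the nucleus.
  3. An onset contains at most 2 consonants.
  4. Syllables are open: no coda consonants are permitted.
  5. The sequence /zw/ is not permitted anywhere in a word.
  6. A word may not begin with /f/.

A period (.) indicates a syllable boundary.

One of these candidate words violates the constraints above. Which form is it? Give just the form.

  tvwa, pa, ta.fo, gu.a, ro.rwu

tvwa — violates constraint 3: syllable 1 onset /tvw/ has 3 consonants (> 2) → phonotactically illegal
pa — σ1 onset /p/, coda /∅/ ok → phonotactically legal
ta.fo — σ1 onset /t/, coda /∅/ ok; σ2 onset /f/, coda /∅/ ok → phonotactically legal
gu.a — σ1 onset /g/, coda /∅/ ok; σ2 onset /∅/, coda /∅/ ok → phonotactically legal
ro.rwu — σ1 onset /r/, coda /∅/ ok; σ2 onset /rw/ (4→5 rises), coda /∅/ ok → phonotactically legal

tvwa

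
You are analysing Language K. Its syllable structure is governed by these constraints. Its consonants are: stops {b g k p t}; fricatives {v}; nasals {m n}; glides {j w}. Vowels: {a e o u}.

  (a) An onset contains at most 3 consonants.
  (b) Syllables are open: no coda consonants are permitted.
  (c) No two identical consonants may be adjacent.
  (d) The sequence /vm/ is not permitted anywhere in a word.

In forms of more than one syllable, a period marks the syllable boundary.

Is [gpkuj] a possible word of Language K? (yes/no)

no

[gpkuj] — violates constraint (b): syllable 1 coda /j/ has 1 consonant (> 0) → illicit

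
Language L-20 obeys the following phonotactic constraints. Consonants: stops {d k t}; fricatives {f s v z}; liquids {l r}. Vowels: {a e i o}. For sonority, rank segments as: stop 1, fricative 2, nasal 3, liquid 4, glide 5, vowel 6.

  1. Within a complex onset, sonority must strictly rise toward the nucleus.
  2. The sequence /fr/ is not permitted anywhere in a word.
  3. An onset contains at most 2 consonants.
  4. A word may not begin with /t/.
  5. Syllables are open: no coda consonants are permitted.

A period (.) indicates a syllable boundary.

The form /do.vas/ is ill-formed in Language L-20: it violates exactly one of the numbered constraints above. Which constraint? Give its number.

/do.vas/: syllable 2 coda /s/ has 1 consonant (> 0).
This is a violation of constraint 5: "Syllables are open: no coda consonants are permitted."
The remaining constraints (1, 2, 3, 4) are satisfied.

5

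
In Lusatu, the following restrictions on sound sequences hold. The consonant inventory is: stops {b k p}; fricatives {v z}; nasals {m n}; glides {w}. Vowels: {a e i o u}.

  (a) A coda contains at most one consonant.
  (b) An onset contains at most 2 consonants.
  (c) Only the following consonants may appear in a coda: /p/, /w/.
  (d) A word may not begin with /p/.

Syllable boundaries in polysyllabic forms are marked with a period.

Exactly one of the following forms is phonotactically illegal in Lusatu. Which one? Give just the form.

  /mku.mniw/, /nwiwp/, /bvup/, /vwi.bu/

/nwiwp/

/mku.mniw/ — σ1 onset /mk/ (2C), coda /∅/ ok; σ2 onset /mn/ (2C), coda /w/ ok → phonotactically legal
/nwiwp/ — violates constraint (a): syllable 1 coda /wp/ has 2 consonants (> 1) → phonotactically illegal
/bvup/ — σ1 onset /bv/ (2C), coda /p/ ok → phonotactically legal
/vwi.bu/ — σ1 onset /vw/ (2C), coda /∅/ ok; σ2 onset /b/, coda /∅/ ok → phonotactically legal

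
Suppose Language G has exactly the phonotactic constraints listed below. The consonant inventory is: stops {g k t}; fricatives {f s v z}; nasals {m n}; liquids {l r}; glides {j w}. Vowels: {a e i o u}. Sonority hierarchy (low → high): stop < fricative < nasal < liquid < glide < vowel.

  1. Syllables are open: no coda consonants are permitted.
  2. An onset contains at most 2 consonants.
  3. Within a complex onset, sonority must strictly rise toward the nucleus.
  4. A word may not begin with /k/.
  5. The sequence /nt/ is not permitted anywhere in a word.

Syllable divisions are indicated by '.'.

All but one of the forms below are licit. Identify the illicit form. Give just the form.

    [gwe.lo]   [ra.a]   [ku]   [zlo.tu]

[ku]

[gwe.lo] — σ1 onset /gw/ (1→5 rises), coda /∅/ ok; σ2 onset /l/, coda /∅/ ok → licit
[ra.a] — σ1 onset /r/, coda /∅/ ok; σ2 onset /∅/, coda /∅/ ok → licit
[ku] — violates constraint 4: word begins with /k/ → illicit
[zlo.tu] — σ1 onset /zl/ (2→4 rises), coda /∅/ ok; σ2 onset /t/, coda /∅/ ok → licit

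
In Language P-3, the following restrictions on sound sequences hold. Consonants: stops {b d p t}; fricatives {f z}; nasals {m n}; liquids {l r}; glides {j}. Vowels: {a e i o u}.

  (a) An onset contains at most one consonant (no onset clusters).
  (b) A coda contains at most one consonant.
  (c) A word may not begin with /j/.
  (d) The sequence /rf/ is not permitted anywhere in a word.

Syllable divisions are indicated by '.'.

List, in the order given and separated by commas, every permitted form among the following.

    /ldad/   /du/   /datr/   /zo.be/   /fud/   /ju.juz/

/du/, /zo.be/, /fud/

/ldad/ — violates constraint (a): syllable 1 onset /ld/ has 2 consonants (> 1) → not permitted
/du/ — σ1 onset /d/, coda /∅/ ok → permitted
/datr/ — violates constraint (b): syllable 1 coda /tr/ has 2 consonants (> 1) → not permitted
/zo.be/ — σ1 onset /z/, coda /∅/ ok; σ2 onset /b/, coda /∅/ ok → permitted
/fud/ — σ1 onset /f/, coda /d/ ok → permitted
/ju.juz/ — violates constraint (c): word begins with /j/ → not permitted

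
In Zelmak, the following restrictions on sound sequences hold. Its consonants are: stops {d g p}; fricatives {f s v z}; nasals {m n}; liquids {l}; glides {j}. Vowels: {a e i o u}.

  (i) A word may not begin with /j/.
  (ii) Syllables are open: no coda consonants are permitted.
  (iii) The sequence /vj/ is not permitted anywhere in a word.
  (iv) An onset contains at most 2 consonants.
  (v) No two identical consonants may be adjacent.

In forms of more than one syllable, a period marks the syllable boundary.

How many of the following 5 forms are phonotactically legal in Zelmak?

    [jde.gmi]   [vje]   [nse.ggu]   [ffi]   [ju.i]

0

[jde.gmi] — violates constraint (i): word begins with /j/ → phonotactically illegal
[vje] — violates constraint (iii): contains banned sequence /vj/ → phonotactically illegal
[nse.ggu] — violates constraint (v): adjacent identical consonants /gg/ → phonotactically illegal
[ffi] — violates constraint (v): adjacent identical consonants /ff/ → phonotactically illegal
[ju.i] — violates constraint (i): word begins with /j/ → phonotactically illegal
No form is phonotactically legal → 0.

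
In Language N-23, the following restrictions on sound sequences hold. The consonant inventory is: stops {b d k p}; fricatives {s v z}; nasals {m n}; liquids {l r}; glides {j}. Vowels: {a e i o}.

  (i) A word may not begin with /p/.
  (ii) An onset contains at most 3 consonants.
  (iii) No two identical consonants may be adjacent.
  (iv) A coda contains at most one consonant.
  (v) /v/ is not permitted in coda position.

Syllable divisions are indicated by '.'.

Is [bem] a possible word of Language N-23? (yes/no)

[bem] — σ1 onset /b/, coda /m/ ok → permitted

yes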